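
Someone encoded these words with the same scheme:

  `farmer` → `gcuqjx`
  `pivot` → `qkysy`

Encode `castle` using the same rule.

In farmer: f→g is +1, a→c is +2, r→u is +3, m→q is +4 — the shift increases by 1 each position. Each letter shifts forward by (position + 1), i.e. 1, 2, 3, … — the shift grows by one for each successive letter.
On castle: c+1=d, a+2=c, s+3=v, t+4=x, l+5=q, e+6=k.

dcvxqk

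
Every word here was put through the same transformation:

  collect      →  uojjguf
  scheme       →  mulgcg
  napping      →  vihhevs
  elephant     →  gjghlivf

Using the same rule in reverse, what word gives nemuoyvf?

c(2)→u(20) and o(14)→o(14) fit y≡19x+8 (mod 26); the inverse of 19 mod 26 is 11. Treating letters as 0–25, the rule is x ↦ 19x + 8 (mod 26).
Decoding nemuoyvf: n(13)→11·(13−8)≡3=d; e(4)→11·(4−8)≡8=i; m(12)→11·(12−8)≡18=s; u(20)→11·(20−8)≡2=c; o(14)→11·(14−8)≡14=o; y(24)→11·(24−8)≡20=u; v(21)→11·(21−8)≡13=n; f(5)→11·(5−8)≡19=t (all mod 26).

discount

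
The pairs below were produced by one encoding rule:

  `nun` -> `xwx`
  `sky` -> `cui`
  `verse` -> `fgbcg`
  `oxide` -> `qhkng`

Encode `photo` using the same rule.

The shift depends on letter class: consonant n→x is +10, but vowel u→w is +2. Vowels shift forward by 2 and consonants shift forward by 10.
On photo: p(cons)+10=z, h(cons)+10=r, o(vowel)+2=q, t(cons)+10=d, o(vowel)+2=q.

zrqdq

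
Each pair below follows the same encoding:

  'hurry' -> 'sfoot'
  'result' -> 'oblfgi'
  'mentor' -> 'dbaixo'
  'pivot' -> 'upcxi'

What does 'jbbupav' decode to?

keeping

Each letter's alphabet position (a=0..z=25) is mapped through 23·x+13 mod 26 — an affine cipher.
Decoding jbbupav: j(9)→17·(9−13)≡10=k; b(1)→17·(1−13)≡4=e; b(1)→17·(1−13)≡4=e; u(20)→17·(20−13)≡15=p; p(15)→17·(15−13)≡8=i; a(0)→17·(0−13)≡13=n; v(21)→17·(21−13)≡6=g (all mod 26).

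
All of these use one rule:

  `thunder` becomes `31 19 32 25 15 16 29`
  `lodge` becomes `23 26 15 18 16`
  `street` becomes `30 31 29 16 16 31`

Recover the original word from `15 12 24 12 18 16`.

t is letter #20 and maps to 31: an offset of 11. Letters become their 1-based position plus 11 (so a→12, b→13, …).
Reversing it on 15 12 24 12 18 16: 15→(15−11)÷1=4=d, 12→(12−11)÷1=1=a, 24→(24−11)÷1=13=m, 12→(12−11)÷1=1=a, 18→(18−11)÷1=7=g, 16→(16−11)÷1=5=e.

damage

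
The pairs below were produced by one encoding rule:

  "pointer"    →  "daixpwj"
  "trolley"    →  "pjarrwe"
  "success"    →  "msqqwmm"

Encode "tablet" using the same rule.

pknrwp

p(15)→d(3) and o(14)→a(0) fit y≡3x+10 (mod 26); the inverse of 3 mod 26 is 9. Each letter's alphabet position (a=0..z=25) is mapped through 3·x+10 mod 26 — an affine cipher.
For tablet: t(19)→3·19+10≡15=p; a(0)→3·0+10≡10=k; b(1)→3·1+10≡13=n; l(11)→3·11+10≡17=r; e(4)→3·4+10≡22=w; t(19)→3·19+10≡15=p (all mod 26).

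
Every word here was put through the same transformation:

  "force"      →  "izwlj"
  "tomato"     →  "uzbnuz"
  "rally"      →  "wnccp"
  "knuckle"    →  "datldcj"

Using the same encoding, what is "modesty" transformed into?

bzkjvup

Treating letters as 0–25, the rule is x ↦ 25x + 13 (mod 26).
On modesty: m(12)→25·12+13≡1=b; o(14)→25·14+13≡25=z; d(3)→25·3+13≡10=k; e(4)→25·4+13≡9=j; s(18)→25·18+13≡21=v; t(19)→25·19+13≡20=u; y(24)→25·24+13≡15=p (all mod 26).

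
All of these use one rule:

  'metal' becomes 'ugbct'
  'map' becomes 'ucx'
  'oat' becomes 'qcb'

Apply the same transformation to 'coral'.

kqzct

The shift depends on letter class: consonant m→u is +8, but vowel e→g is +2. Two shifts are in play — +2 for a/e/i/o/u, +8 for every other letter.
Applying it to coral: c(cons)+8=k, o(vowel)+2=q, r(cons)+8=z, a(vowel)+2=c, l(cons)+8=t.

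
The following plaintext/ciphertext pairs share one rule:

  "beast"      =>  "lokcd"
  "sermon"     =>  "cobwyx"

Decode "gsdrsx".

This is a Caesar cipher with shift 10.
Reversing it on gsdrsx: g−10=w, s−10=i, d−10=t, r−10=h, s−10=i, x−10=n.

within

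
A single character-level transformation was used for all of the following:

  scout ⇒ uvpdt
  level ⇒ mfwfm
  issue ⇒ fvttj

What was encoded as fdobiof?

enhance

The output letters match the input read backwards, each shifted +1: scout reversed is tuocs. The word is reversed, then every letter is shifted forward by 1.
Decoding fdobiof: shift back: f−1=e, d−1=c, o−1=n, b−1=a, i−1=h, o−1=n, f−1=e → ecnahne; then reverse → enhance.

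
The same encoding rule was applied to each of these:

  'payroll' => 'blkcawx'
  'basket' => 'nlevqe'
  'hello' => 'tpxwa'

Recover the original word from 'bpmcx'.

pearl

Shifts by position in payroll: pos 0: p→b (+12), pos 1: a→l (+11), pos 2: y→k (+12), pos 3: r→c (+11) — repeating every 2. It's a Vigenère-style cipher with numeric key [12,11]: position i shifts by key[i mod 2].
Reversing it on bpmcx: b−12=p, p−11=e, m−12=a, c−11=r, x−12=l.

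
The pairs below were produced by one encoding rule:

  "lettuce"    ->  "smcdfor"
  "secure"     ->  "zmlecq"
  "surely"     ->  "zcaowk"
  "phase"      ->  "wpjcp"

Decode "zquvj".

silly

In lettuce: l→s is +7, e→m is +8, t→c is +9, t→d is +10 — the shift increases by 1 each position. Letter i (0-indexed) is shifted by i+7, so successive shifts are 7, 8, 9, ….
Reversing it on zquvj: z−7=s, q−8=i, u−9=l, v−10=l, j−11=y.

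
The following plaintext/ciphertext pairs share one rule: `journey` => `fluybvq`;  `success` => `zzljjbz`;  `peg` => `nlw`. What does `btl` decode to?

emu

Two steps: reverse the string, then apply a Caesar shift of +7.
Undoing it on btl: shift back: b−7=u, t−7=m, l−7=e → ume; then reverse → emu.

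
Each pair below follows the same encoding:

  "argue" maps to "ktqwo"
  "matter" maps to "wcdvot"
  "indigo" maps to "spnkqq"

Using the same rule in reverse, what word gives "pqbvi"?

Shifts by position in argue: pos 0: a→k (+10), pos 1: r→t (+2), pos 2: g→q (+10), pos 3: u→w (+2) — repeating every 2. It's a Vigenère-style cipher with numeric key [10,2]: position i shifts by key[i mod 2].
Decoding pqbvi: p−10=f, q−2=o, b−10=r, v−2=t, i−10=y.

forty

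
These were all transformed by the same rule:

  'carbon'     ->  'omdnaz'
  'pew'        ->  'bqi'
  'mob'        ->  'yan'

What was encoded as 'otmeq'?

chase

It's a constant shift of +12 (ROT12).
Reversing it on otmeq: o−12=c, t−12=h, m−12=a, e−12=s, q−12=e.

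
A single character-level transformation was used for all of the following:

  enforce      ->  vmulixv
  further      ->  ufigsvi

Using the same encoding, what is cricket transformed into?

Each letter is replaced by its mirror in the alphabet: a↔z, b↔y, c↔x, and so on (the Atbash cipher).
Applying it to cricket: c↔x, r↔i, i↔r, c↔x, k↔p, e↔v, t↔g.

xirxpvg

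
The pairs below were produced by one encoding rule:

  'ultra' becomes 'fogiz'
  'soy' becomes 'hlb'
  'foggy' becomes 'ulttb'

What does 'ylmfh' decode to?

This is the alphabet-reversal cipher (Atbash): a becomes z, b becomes y, etc.
Undoing it on ylmfh: y↔b, l↔o, m↔n, f↔u, h↔s.

bonus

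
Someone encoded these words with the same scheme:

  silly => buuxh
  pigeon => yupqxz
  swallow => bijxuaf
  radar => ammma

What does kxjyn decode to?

Shifts by position in silly: pos 0: s→b (+9), pos 1: i→u (+12), pos 2: l→u (+9), pos 3: l→x (+12) — repeating every 2. A repeating key of period 2 is used — shifts +9, +12 over and over.
Decoding kxjyn: k−9=b, x−12=l, j−9=a, y−12=m, n−9=e.

blame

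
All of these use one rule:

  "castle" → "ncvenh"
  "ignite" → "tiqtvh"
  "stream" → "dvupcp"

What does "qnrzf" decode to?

flood

The shifts repeat in a cycle of length 3: positions 0,1,… shift by +11, +2, +3, then the pattern repeats.
Decoding qnrzf: q−11=f, n−2=l, r−3=o, z−11=o, f−2=d.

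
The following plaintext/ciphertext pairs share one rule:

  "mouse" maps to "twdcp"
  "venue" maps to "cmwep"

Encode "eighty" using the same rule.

In mouse: m→t is +7, o→w is +8, u→d is +9, s→c is +10 — the shift increases by 1 each position. Letter i (0-indexed) is shifted by i+7, so successive shifts are 7, 8, 9, ….
Applying it to eighty: e+7=l, i+8=q, g+9=p, h+10=r, t+11=e, y+12=k.

lqprek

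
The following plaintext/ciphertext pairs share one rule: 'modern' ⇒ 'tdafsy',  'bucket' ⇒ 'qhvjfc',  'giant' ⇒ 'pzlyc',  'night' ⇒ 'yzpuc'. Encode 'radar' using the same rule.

Treating letters as 0–25, the rule is x ↦ 5x + 11 (mod 26).
For radar: r(17)→5·17+11≡18=s; a(0)→5·0+11≡11=l; d(3)→5·3+11≡0=a; a(0)→5·0+11≡11=l; r(17)→5·17+11≡18=s (all mod 26).

slals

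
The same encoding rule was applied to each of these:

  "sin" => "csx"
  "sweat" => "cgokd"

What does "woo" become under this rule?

Compare letters: s→c is +10, i→s is +10, n→x is +10 — a constant shift. This is a Caesar cipher with shift 10.
On woo: w+10=g, o+10=y, o+10=y.

gyy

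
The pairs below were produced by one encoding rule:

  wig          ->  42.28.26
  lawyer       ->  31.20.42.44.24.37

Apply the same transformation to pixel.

35.28.43.24.31

w is letter #23 and maps to 42: an offset of 19. The number is (letter's place in the alphabet, a=1) + 19.
On pixel: p=16→35, i=9→28, x=24→43, e=5→24, l=12→31.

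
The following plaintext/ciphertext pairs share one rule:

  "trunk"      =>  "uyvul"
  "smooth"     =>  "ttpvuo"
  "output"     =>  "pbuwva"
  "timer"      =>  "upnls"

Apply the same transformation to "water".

xhuls

The shifts repeat in a cycle of length 2: positions 0,1,… shift by +1, +7, then the pattern repeats.
Applying it to water: w+1=x, a+7=h, t+1=u, e+7=l, r+1=s.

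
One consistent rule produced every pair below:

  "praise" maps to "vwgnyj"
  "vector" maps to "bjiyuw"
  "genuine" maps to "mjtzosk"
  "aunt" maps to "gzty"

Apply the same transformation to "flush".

lqaxn

Shifts by position in praise: pos 0: p→v (+6), pos 1: r→w (+5), pos 2: a→g (+6), pos 3: i→n (+5) — repeating every 2. A repeating key of period 2 is used — shifts +6, +5 over and over.
Applying it to flush: f+6=l, l+5=q, u+6=a, s+5=x, h+6=n.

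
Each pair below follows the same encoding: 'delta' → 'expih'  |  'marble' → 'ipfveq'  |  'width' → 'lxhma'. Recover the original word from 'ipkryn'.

The word is reversed, then every letter is shifted forward by 4.
Reversing it on ipkryn: shift back: i−4=e, p−4=l, k−4=g, r−4=n, y−4=u, n−4=j → elgnuj; then reverse → jungle.

jungle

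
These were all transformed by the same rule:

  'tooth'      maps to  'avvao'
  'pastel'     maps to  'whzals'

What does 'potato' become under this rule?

Compare letters: t→a is +7, o→v is +7, o→v is +7 — a constant shift. It's a constant shift of +7 (ROT7).
For potato: p+7=w, o+7=v, t+7=a, a+7=h, t+7=a, o+7=v.

wvahav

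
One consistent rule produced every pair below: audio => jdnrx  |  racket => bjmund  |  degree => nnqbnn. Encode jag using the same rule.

tjq

The shift depends on letter class: consonant d→n is +10, but vowel a→j is +9. Two shifts are in play — +9 for a/e/i/o/u, +10 for every other letter.
On jag: j(cons)+10=t, a(vowel)+9=j, g(cons)+10=q.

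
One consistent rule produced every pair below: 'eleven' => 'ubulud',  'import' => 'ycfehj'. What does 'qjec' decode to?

atom

Compare letters: e→u is +16, l→b is +16, e→u is +16 — a constant shift. It's a constant shift of +16 (ROT16).
Undoing it on qjec: q−16=a, j−16=t, e−16=o, c−16=m.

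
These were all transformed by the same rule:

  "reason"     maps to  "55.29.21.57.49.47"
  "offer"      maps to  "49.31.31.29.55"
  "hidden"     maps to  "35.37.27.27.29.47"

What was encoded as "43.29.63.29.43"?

level

r(#18)→55 and e(#5)→29: differences scale by 2, so n = 2·pos + 19. Each letter becomes 2×(its alphabet position, a=1..z=26) + 19.
Undoing it on 43.29.63.29.43: 43→(43−19)÷2=12=l, 29→(29−19)÷2=5=e, 63→(63−19)÷2=22=v, 29→(29−19)÷2=5=e, 43→(43−19)÷2=12=l.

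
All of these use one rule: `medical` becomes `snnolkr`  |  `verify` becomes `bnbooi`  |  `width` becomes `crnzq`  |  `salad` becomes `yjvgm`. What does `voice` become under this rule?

bxsin

Shifts by position in medical: pos 0: m→s (+6), pos 1: e→n (+9), pos 2: d→n (+10), pos 3: i→o (+6), pos 4: c→l (+9), pos 5: a→k (+10) — repeating every 3. It's a Vigenère-style cipher with numeric key [6,9,10]: position i shifts by key[i mod 3].
Applying it to voice: v+6=b, o+9=x, i+10=s, c+6=i, e+9=n.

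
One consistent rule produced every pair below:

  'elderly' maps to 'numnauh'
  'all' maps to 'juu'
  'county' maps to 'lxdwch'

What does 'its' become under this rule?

rcb

Compare letters: e→n is +9, l→u is +9, d→m is +9 — a constant shift. Every letter moves 9 places later in the alphabet, wrapping around z→a.
Applying it to its: i+9=r, t+9=c, s+9=b.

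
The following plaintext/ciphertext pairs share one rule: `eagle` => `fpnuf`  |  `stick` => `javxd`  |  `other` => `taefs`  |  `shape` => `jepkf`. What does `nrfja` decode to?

guest

Each letter's alphabet position (a=0..z=25) is mapped through 17·x+15 mod 26 — an affine cipher.
Undoing it on nrfja: n(13)→23·(13−15)≡6=g; r(17)→23·(17−15)≡20=u; f(5)→23·(5−15)≡4=e; j(9)→23·(9−15)≡18=s; a(0)→23·(0−15)≡19=t (all mod 26).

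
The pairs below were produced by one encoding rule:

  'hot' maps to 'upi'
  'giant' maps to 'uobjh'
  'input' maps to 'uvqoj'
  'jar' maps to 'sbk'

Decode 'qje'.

dip

Read the word backwards and shift each letter +1.
Undoing it on qje: shift back: q−1=p, j−1=i, e−1=d → pid; then reverse → dip.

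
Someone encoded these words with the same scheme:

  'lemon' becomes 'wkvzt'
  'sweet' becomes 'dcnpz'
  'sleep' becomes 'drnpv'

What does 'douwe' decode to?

silly

Shifts by position in lemon: pos 0: l→w (+11), pos 1: e→k (+6), pos 2: m→v (+9), pos 3: o→z (+11), pos 4: n→t (+6) — repeating every 3. The shifts repeat in a cycle of length 3: positions 0,1,… shift by +11, +6, +9, then the pattern repeats.
Undoing it on douwe: d−11=s, o−6=i, u−9=l, w−11=l, e−6=y.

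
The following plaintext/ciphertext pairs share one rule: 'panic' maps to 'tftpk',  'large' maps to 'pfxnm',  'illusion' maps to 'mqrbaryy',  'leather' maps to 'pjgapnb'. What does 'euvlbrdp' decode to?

Letter i (0-indexed) is shifted by i+4, so successive shifts are 4, 5, 6, ….
Undoing it on euvlbrdp: e−4=a, u−5=p, v−6=p, l−7=e, b−8=t, r−9=i, d−10=t, p−11=e.

appetite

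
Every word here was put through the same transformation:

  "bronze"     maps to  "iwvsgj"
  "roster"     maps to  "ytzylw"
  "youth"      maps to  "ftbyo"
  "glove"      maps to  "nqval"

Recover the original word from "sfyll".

Shifts by position in bronze: pos 0: b→i (+7), pos 1: r→w (+5), pos 2: o→v (+7), pos 3: n→s (+5) — repeating every 2. The shifts repeat in a cycle of length 2: positions 0,1,… shift by +7, +5, then the pattern repeats.
Undoing it on sfyll: s−7=l, f−5=a, y−7=r, l−5=g, l−7=e.

large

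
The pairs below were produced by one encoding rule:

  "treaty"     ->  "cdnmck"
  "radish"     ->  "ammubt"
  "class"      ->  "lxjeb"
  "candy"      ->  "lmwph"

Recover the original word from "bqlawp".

second

Shifts by position in treaty: pos 0: t→c (+9), pos 1: r→d (+12), pos 2: e→n (+9), pos 3: a→m (+12) — repeating every 2. A repeating key of period 2 is used — shifts +9, +12 over and over.
Undoing it on bqlawp: b−9=s, q−12=e, l−9=c, a−12=o, w−9=n, p−12=d.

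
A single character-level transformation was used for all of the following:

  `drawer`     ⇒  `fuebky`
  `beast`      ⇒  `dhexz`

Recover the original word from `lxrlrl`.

jungle

In drawer: d→f is +2, r→u is +3, a→e is +4, w→b is +5 — the shift increases by 1 each position. The shift increases by 1 at each position, starting from +2: 2, 3, 4, ….
Undoing it on lxrlrl: l−2=j, x−3=u, r−4=n, l−5=g, r−6=l, l−7=e.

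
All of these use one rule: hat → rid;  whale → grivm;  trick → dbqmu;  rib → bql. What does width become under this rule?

The rule splits by letter class: vowels +8, consonants +10.
Applying it to width: w(cons)+10=g, i(vowel)+8=q, d(cons)+10=n, t(cons)+10=d, h(cons)+10=r.

gqndr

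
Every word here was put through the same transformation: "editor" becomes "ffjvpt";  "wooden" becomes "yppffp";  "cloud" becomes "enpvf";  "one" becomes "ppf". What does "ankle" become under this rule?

bpmnf

Two shifts are in play — +1 for a/e/i/o/u, +2 for every other letter.
Applying it to ankle: a(vowel)+1=b, n(cons)+2=p, k(cons)+2=m, l(cons)+2=n, e(vowel)+1=f.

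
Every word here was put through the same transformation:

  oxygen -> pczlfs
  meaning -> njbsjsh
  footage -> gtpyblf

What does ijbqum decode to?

Shifts by position in oxygen: pos 0: o→p (+1), pos 1: x→c (+5), pos 2: y→z (+1), pos 3: g→l (+5) — repeating every 2. It's a Vigenère-style cipher with numeric key [1,5]: position i shifts by key[i mod 2].
Undoing it on ijbqum: i−1=h, j−5=e, b−1=a, q−5=l, u−1=t, m−5=h.

health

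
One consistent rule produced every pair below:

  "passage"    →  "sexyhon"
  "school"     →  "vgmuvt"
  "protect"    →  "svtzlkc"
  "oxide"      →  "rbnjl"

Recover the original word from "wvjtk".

Each letter shifts forward by (position + 3), i.e. 3, 4, 5, … — the shift grows by one for each successive letter.
Undoing it on wvjtk: w−3=t, v−4=r, j−5=e, t−6=n, k−7=d.

trend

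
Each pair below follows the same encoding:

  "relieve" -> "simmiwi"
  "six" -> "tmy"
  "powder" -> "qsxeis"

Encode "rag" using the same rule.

The shift depends on letter class: consonant r→s is +1, but vowel e→i is +4. Two shifts are in play — +4 for a/e/i/o/u, +1 for every other letter.
On rag: r(cons)+1=s, a(vowel)+4=e, g(cons)+1=h.

seh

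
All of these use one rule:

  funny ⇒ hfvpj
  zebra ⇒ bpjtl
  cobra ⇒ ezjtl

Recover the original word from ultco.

A repeating key of period 3 is used — shifts +2, +11, +8 over and over.
Reversing it on ultco: u−2=s, l−11=a, t−8=l, c−2=a, o−11=d.

salad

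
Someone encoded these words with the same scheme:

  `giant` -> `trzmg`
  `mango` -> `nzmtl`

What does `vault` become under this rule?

Each pair mirrors across the alphabet (g↔t, i↔r, a↔z): positions sum to 25. Each letter is replaced by its mirror in the alphabet: a↔z, b↔y, c↔x, and so on (the Atbash cipher).
On vault: v↔e, a↔z, u↔f, l↔o, t↔g.

ezfog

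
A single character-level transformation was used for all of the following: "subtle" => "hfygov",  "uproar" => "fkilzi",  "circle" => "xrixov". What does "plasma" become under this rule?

Each pair mirrors across the alphabet (s↔h, u↔f, b↔y): positions sum to 25. This is the alphabet-reversal cipher (Atbash): a becomes z, b becomes y, etc.
On plasma: p↔k, l↔o, a↔z, s↔h, m↔n, a↔z.

kozhnz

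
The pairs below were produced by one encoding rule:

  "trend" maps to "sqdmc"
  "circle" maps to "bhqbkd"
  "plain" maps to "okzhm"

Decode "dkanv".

elbow

This is a Caesar cipher with shift 25.
Decoding dkanv: d−25=e, k−25=l, a−25=b, n−25=o, v−25=w.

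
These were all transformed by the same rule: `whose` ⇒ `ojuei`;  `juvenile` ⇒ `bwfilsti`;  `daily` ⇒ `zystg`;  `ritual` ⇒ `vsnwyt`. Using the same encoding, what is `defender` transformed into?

w(22)→o(14) and h(7)→j(9) fit y≡9x+24 (mod 26); the inverse of 9 mod 26 is 3. Each letter's alphabet position (a=0..z=25) is mapped through 9·x+24 mod 26 — an affine cipher.
For defender: d(3)→9·3+24≡25=z; e(4)→9·4+24≡8=i; f(5)→9·5+24≡17=r; e(4)→9·4+24≡8=i; n(13)→9·13+24≡11=l; d(3)→9·3+24≡25=z; e(4)→9·4+24≡8=i; r(17)→9·17+24≡21=v (all mod 26).

zirilziv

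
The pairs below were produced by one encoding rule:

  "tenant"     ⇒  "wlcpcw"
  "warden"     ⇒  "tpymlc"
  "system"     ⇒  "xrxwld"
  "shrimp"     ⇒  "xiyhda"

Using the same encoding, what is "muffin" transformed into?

t(19)→w(22) and e(4)→l(11) fit y≡25x+15 (mod 26); the inverse of 25 mod 26 is 25. This is an affine cipher: with a=0,…,z=25, each position x becomes (25x+15) mod 26.
Applying it to muffin: m(12)→25·12+15≡3=d; u(20)→25·20+15≡21=v; f(5)→25·5+15≡10=k; f(5)→25·5+15≡10=k; i(8)→25·8+15≡7=h; n(13)→25·13+15≡2=c (all mod 26).

dvkkhc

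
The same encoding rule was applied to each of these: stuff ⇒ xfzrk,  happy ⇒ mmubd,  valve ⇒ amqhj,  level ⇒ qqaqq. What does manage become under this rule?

Shifts by position in stuff: pos 0: s→x (+5), pos 1: t→f (+12), pos 2: u→z (+5), pos 3: f→r (+12) — repeating every 2. A repeating key of period 2 is used — shifts +5, +12 over and over.
For manage: m+5=r, a+12=m, n+5=s, a+12=m, g+5=l, e+12=q.

rmsmlq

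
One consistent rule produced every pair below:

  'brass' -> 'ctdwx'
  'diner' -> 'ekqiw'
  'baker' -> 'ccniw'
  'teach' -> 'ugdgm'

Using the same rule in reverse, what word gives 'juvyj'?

In brass: b→c is +1, r→t is +2, a→d is +3, s→w is +4 — the shift increases by 1 each position. Letter i (0-indexed) is shifted by i+1, so successive shifts are 1, 2, 3, ….
Reversing it on juvyj: j−1=i, u−2=s, v−3=s, y−4=u, j−5=e.

issue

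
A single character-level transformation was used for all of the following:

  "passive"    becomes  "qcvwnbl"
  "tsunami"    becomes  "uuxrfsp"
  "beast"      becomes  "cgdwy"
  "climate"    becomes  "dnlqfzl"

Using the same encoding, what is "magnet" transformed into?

In passive: p→q is +1, a→c is +2, s→v is +3, s→w is +4 — the shift increases by 1 each position. Each letter shifts forward by (position + 1), i.e. 1, 2, 3, … — the shift grows by one for each successive letter.
For magnet: m+1=n, a+2=c, g+3=j, n+4=r, e+5=j, t+6=z.

ncjrjz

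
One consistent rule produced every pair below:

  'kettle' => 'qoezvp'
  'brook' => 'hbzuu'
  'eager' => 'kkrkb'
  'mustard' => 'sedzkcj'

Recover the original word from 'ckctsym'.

warning

Shifts by position in kettle: pos 0: k→q (+6), pos 1: e→o (+10), pos 2: t→e (+11), pos 3: t→z (+6), pos 4: l→v (+10), pos 5: e→p (+11) — repeating every 3. A repeating key of period 3 is used — shifts +6, +10, +11 over and over.
Reversing it on ckctsym: c−6=w, k−10=a, c−11=r, t−6=n, s−10=i, y−11=n, m−6=g.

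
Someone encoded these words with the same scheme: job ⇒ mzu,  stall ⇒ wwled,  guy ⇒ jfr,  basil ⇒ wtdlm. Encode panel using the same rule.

The output letters match the input read backwards, each shifted +11: job reversed is boj. The word is reversed, then every letter is shifted forward by 11.
Applying it to panel: reverse → lenap; then shift: l+11=w, e+11=p, n+11=y, a+11=l, p+11=a.

wpyla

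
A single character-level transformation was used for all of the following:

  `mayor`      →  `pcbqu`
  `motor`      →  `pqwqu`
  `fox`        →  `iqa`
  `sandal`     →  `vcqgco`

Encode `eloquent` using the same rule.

The shift depends on letter class: consonant m→p is +3, but vowel a→c is +2. Two shifts are in play — +2 for a/e/i/o/u, +3 for every other letter.
Applying it to eloquent: e(vowel)+2=g, l(cons)+3=o, o(vowel)+2=q, q(cons)+3=t, u(vowel)+2=w, e(vowel)+2=g, n(cons)+3=q, t(cons)+3=w.

goqtwgqw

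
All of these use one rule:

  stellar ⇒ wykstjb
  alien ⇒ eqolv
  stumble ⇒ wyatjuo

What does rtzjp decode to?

notch

In stellar: s→w is +4, t→y is +5, e→k is +6, l→s is +7 — the shift increases by 1 each position. The shift increases by 1 at each position, starting from +4: 4, 5, 6, ….
Reversing it on rtzjp: r−4=n, t−5=o, z−6=t, j−7=c, p−8=h.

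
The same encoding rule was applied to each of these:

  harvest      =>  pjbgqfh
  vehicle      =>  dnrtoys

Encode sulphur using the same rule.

advathf

In harvest: h→p is +8, a→j is +9, r→b is +10, v→g is +11 — the shift increases by 1 each position. Each letter shifts forward by (position + 8), i.e. 8, 9, 10, … — the shift grows by one for each successive letter.
On sulphur: s+8=a, u+9=d, l+10=v, p+11=a, h+12=t, u+13=h, r+14=f.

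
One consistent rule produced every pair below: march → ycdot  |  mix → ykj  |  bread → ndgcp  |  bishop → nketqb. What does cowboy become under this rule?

oqinqk

The shift depends on letter class: consonant m→y is +12, but vowel a→c is +2. Vowels shift forward by 2 and consonants shift forward by 12.
Applying it to cowboy: c(cons)+12=o, o(vowel)+2=q, w(cons)+12=i, b(cons)+12=n, o(vowel)+2=q, y(cons)+12=k.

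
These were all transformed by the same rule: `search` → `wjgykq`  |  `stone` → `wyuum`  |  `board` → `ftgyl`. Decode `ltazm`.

In search: s→w is +4, e→j is +5, a→g is +6, r→y is +7 — the shift increases by 1 each position. The shift increases by 1 at each position, starting from +4: 4, 5, 6, ….
Undoing it on ltazm: l−4=h, t−5=o, a−6=u, z−7=s, m−8=e.

house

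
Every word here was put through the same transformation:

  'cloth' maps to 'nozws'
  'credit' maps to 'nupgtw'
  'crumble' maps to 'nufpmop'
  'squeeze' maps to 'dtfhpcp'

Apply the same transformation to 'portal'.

The shifts repeat in a cycle of length 2: positions 0,1,… shift by +11, +3, then the pattern repeats.
Applying it to portal: p+11=a, o+3=r, r+11=c, t+3=w, a+11=l, l+3=o.

arcwlo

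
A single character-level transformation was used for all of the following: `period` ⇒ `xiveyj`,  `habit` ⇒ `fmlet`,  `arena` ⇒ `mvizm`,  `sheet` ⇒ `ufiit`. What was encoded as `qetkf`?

witch

p(15)→x(23) and e(4)→i(8) fit y≡25x+12 (mod 26); the inverse of 25 mod 26 is 25. This is an affine cipher: with a=0,…,z=25, each position x becomes (25x+12) mod 26.
Undoing it on qetkf: q(16)→25·(16−12)≡22=w; e(4)→25·(4−12)≡8=i; t(19)→25·(19−12)≡19=t; k(10)→25·(10−12)≡2=c; f(5)→25·(5−12)≡7=h (all mod 26).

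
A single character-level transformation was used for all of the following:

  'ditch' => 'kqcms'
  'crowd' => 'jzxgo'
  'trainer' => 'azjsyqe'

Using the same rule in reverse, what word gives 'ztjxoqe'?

slander

In ditch: d→k is +7, i→q is +8, t→c is +9, c→m is +10 — the shift increases by 1 each position. The shift increases by 1 at each position, starting from +7: 7, 8, 9, ….
Undoing it on ztjxoqe: z−7=s, t−8=l, j−9=a, x−10=n, o−11=d, q−12=e, e−13=r.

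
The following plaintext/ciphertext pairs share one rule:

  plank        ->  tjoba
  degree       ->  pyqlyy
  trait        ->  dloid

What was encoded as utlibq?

p(15)→t(19) and l(11)→j(9) fit y≡9x+14 (mod 26); the inverse of 9 mod 26 is 3. Each letter's alphabet position (a=0..z=25) is mapped through 9·x+14 mod 26 — an affine cipher.
Decoding utlibq: u(20)→3·(20−14)≡18=s; t(19)→3·(19−14)≡15=p; l(11)→3·(11−14)≡17=r; i(8)→3·(8−14)≡8=i; b(1)→3·(1−14)≡13=n; q(16)→3·(16−14)≡6=g (all mod 26).

spring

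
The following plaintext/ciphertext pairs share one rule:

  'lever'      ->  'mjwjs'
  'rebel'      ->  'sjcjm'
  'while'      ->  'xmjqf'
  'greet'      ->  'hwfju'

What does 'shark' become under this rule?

tmbwl

Shifts by position in lever: pos 0: l→m (+1), pos 1: e→j (+5), pos 2: v→w (+1), pos 3: e→j (+5) — repeating every 2. It's a Vigenère-style cipher with numeric key [1,5]: position i shifts by key[i mod 2].
For shark: s+1=t, h+5=m, a+1=b, r+5=w, k+1=l.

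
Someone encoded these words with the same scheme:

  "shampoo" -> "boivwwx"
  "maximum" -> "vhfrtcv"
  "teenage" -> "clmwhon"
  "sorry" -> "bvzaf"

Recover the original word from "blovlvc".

Shifts by position in shampoo: pos 0: s→b (+9), pos 1: h→o (+7), pos 2: a→i (+8), pos 3: m→v (+9), pos 4: p→w (+7), pos 5: o→w (+8) — repeating every 3. It's a Vigenère-style cipher with numeric key [9,7,8]: position i shifts by key[i mod 3].
Decoding blovlvc: b−9=s, l−7=e, o−8=g, v−9=m, l−7=e, v−8=n, c−9=t.

segment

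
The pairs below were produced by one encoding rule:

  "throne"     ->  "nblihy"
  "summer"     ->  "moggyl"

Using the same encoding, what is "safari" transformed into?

muzulc

This is a Caesar cipher with shift 20.
Applying it to safari: s+20=m, a+20=u, f+20=z, a+20=u, r+20=l, i+20=c.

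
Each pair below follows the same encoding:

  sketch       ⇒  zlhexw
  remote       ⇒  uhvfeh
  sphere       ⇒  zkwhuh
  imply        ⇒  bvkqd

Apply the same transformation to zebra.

ihsun

Each letter's alphabet position (a=0..z=25) is mapped through 5·x+13 mod 26 — an affine cipher.
Applying it to zebra: z(25)→5·25+13≡8=i; e(4)→5·4+13≡7=h; b(1)→5·1+13≡18=s; r(17)→5·17+13≡20=u; a(0)→5·0+13≡13=n (all mod 26).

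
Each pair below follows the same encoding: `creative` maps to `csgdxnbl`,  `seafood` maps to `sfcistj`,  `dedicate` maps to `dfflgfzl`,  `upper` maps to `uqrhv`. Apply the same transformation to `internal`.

Letter i (0-indexed) is shifted by i+0, so successive shifts are 0, 1, 2, ….
On internal: i+0=i, n+1=o, t+2=v, e+3=h, r+4=v, n+5=s, a+6=g, l+7=s.

iovhvsgs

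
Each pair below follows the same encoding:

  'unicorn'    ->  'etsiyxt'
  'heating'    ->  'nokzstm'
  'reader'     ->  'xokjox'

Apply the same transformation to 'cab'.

ikh

The shift depends on letter class: consonant n→t is +6, but vowel u→e is +10. Vowels shift forward by 10 and consonants shift forward by 6.
For cab: c(cons)+6=i, a(vowel)+10=k, b(cons)+6=h.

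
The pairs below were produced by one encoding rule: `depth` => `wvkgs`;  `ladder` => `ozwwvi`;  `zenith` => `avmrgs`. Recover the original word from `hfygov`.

subtle

Each pair mirrors across the alphabet (d↔w, e↔v, p↔k): positions sum to 25. Letters are reflected about the middle of the alphabet (position → 25−position): Atbash.
Decoding hfygov: h↔s, f↔u, y↔b, g↔t, o↔l, v↔e.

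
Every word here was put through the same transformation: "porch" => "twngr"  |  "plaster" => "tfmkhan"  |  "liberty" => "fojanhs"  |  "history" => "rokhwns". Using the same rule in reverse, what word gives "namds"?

ready

Treating letters as 0–25, the rule is x ↦ 23x + 12 (mod 26).
Decoding namds: n(13)→17·(13−12)≡17=r; a(0)→17·(0−12)≡4=e; m(12)→17·(12−12)≡0=a; d(3)→17·(3−12)≡3=d; s(18)→17·(18−12)≡24=y (all mod 26).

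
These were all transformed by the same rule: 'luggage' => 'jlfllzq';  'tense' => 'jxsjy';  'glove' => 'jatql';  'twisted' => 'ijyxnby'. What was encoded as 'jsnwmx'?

The word is reversed, then every letter is shifted forward by 5.
Undoing it on jsnwmx: shift back: j−5=e, s−5=n, n−5=i, w−5=r, m−5=h, x−5=s → enirhs; then reverse → shrine.

shrine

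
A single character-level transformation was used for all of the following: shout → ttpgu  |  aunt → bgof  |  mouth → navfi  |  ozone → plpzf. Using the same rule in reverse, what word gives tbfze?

spend

Shifts by position in shout: pos 0: s→t (+1), pos 1: h→t (+12), pos 2: o→p (+1), pos 3: u→g (+12) — repeating every 2. It's a Vigenère-style cipher with numeric key [1,12]: position i shifts by key[i mod 2].
Undoing it on tbfze: t−1=s, b−12=p, f−1=e, z−12=n, e−1=d.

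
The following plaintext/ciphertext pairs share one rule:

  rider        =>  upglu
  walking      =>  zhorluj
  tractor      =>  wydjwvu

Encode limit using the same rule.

opppw

Shifts by position in rider: pos 0: r→u (+3), pos 1: i→p (+7), pos 2: d→g (+3), pos 3: e→l (+7) — repeating every 2. It's a Vigenère-style cipher with numeric key [3,7]: position i shifts by key[i mod 2].
On limit: l+3=o, i+7=p, m+3=p, i+7=p, t+3=w.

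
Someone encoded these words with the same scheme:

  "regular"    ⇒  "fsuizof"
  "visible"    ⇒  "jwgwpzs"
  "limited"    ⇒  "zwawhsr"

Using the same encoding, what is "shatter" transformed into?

Compare letters: r→f is +14, e→s is +14, g→u is +14 — a constant shift. This is a Caesar cipher with shift 14.
For shatter: s+14=g, h+14=v, a+14=o, t+14=h, t+14=h, e+14=s, r+14=f.

gvohhsf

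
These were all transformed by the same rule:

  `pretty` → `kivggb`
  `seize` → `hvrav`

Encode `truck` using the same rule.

Each pair mirrors across the alphabet (p↔k, r↔i, e↔v): positions sum to 25. Letters are reflected about the middle of the alphabet (position → 25−position): Atbash.
For truck: t↔g, r↔i, u↔f, c↔x, k↔p.

gifxp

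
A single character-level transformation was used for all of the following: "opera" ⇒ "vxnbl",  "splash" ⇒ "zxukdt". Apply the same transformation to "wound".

dwdxo

Letter i (0-indexed) is shifted by i+7, so successive shifts are 7, 8, 9, ….
Applying it to wound: w+7=d, o+8=w, u+9=d, n+10=x, d+11=o.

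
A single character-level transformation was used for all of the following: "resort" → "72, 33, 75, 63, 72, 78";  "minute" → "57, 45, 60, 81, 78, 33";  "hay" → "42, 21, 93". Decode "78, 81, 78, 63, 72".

r(#18)→72 and e(#5)→33: differences scale by 3, so n = 3·pos + 18. Each letter becomes 3×(its alphabet position, a=1..z=26) + 18.
Decoding 78, 81, 78, 63, 72: 78→(78−18)÷3=20=t, 81→(81−18)÷3=21=u, 78→(78−18)÷3=20=t, 63→(63−18)÷3=15=o, 72→(72−18)÷3=18=r.

tutor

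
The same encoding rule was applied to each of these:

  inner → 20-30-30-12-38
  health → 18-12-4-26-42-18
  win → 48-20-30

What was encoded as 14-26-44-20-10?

The formula is n = 2×(alphabet index, a=1) + 2.
Reversing it on 14-26-44-20-10: 14→(14−2)÷2=6=f, 26→(26−2)÷2=12=l, 44→(44−2)÷2=21=u, 20→(20−2)÷2=9=i, 10→(10−2)÷2=4=d.

fluid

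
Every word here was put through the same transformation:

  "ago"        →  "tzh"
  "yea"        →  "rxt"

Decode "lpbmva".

switch

Compare letters: a→t is +19, g→z is +19, o→h is +19 — a constant shift. It's a constant shift of +19 (ROT19).
Undoing it on lpbmva: l−19=s, p−19=w, b−19=i, m−19=t, v−19=c, a−19=h.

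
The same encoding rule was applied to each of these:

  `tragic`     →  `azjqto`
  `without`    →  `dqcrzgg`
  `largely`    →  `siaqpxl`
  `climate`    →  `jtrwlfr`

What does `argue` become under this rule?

hzpep

In tragic: t→a is +7, r→z is +8, a→j is +9, g→q is +10 — the shift increases by 1 each position. Letter i (0-indexed) is shifted by i+7, so successive shifts are 7, 8, 9, ….
Applying it to argue: a+7=h, r+8=z, g+9=p, u+10=e, e+11=p.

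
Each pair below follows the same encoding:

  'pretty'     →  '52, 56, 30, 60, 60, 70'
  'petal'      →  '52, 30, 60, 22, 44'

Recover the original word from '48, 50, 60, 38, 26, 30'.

p(#16)→52 and r(#18)→56: differences scale by 2, so n = 2·pos + 20. The formula is n = 2×(alphabet index, a=1) + 20.
Decoding 48, 50, 60, 38, 26, 30: 48→(48−20)÷2=14=n, 50→(50−20)÷2=15=o, 60→(60−20)÷2=20=t, 38→(38−20)÷2=9=i, 26→(26−20)÷2=3=c, 30→(30−20)÷2=5=e.

notice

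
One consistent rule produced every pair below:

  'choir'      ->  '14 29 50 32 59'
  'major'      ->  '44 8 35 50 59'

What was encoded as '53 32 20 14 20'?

c(#3)→14 and h(#8)→29: differences scale by 3, so n = 3·pos + 5. The formula is n = 3×(alphabet index, a=1) + 5.
Decoding 53 32 20 14 20: 53→(53−5)÷3=16=p, 32→(32−5)÷3=9=i, 20→(20−5)÷3=5=e, 14→(14−5)÷3=3=c, 20→(20−5)÷3=5=e.

piece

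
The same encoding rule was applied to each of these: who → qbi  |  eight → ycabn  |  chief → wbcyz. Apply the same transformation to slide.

mfcxy

Compare letters: w→q is +20, h→b is +20, o→i is +20 — a constant shift. It's a constant shift of +20 (ROT20).
On slide: s+20=m, l+20=f, i+20=c, d+20=x, e+20=y.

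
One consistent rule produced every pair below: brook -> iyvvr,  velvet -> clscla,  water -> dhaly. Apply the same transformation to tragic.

ayhnpj

Compare letters: b→i is +7, r→y is +7, o→v is +7 — a constant shift. This is a Caesar cipher with shift 7.
For tragic: t+7=a, r+7=y, a+7=h, g+7=n, i+7=p, c+7=j.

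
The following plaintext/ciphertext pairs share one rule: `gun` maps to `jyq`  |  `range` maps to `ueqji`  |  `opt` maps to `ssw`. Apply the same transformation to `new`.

qiz

The shift depends on letter class: consonant g→j is +3, but vowel u→y is +4. The rule splits by letter class: vowels +4, consonants +3.
Applying it to new: n(cons)+3=q, e(vowel)+4=i, w(cons)+3=z.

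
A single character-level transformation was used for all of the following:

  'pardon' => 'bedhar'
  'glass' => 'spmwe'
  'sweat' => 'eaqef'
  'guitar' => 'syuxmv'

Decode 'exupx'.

still

A repeating key of period 2 is used — shifts +12, +4 over and over.
Undoing it on exupx: e−12=s, x−4=t, u−12=i, p−4=l, x−12=l.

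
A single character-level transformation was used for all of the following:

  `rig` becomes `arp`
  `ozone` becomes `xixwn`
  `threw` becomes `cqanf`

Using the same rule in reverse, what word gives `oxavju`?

Compare letters: r→a is +9, i→r is +9, g→p is +9 — a constant shift. This is a Caesar cipher with shift 9.
Reversing it on oxavju: o−9=f, x−9=o, a−9=r, v−9=m, j−9=a, u−9=l.

formal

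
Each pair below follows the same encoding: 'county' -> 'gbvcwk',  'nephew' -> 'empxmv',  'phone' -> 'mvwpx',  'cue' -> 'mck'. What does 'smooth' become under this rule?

The output letters match the input read backwards, each shifted +8: county reversed is ytnuoc. Two steps: reverse the string, then apply a Caesar shift of +8.
For smooth: reverse → htooms; then shift: h+8=p, t+8=b, o+8=w, o+8=w, m+8=u, s+8=a.

pbwwua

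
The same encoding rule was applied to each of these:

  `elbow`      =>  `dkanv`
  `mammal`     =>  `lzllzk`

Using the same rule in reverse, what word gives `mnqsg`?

Compare letters: e→d is +25, l→k is +25, b→a is +25 — a constant shift. Every letter moves 25 places later in the alphabet, wrapping around z→a.
Undoing it on mnqsg: m−25=n, n−25=o, q−25=r, s−25=t, g−25=h.

north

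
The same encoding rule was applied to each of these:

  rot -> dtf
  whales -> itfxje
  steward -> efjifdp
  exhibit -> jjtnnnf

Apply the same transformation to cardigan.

ofdpnsfz

The shift depends on letter class: consonant r→d is +12, but vowel o→t is +5. Two shifts are in play — +5 for a/e/i/o/u, +12 for every other letter.
Applying it to cardigan: c(cons)+12=o, a(vowel)+5=f, r(cons)+12=d, d(cons)+12=p, i(vowel)+5=n, g(cons)+12=s, a(vowel)+5=f, n(cons)+12=z.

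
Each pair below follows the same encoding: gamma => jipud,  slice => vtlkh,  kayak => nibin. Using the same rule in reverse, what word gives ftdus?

clamp

A repeating key of period 2 is used — shifts +3, +8 over and over.
Undoing it on ftdus: f−3=c, t−8=l, d−3=a, u−8=m, s−3=p.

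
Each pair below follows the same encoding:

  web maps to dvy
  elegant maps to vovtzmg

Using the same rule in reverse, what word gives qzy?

jab

This is the alphabet-reversal cipher (Atbash): a becomes z, b becomes y, etc.
Undoing it on qzy: q↔j, z↔a, y↔b.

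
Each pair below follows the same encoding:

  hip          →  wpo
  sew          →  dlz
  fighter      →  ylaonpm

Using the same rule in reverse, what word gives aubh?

aunt

The output letters match the input read backwards, each shifted +7: hip reversed is pih. Read the word backwards and shift each letter +7.
Reversing it on aubh: shift back: a−7=t, u−7=n, b−7=u, h−7=a → tnua; then reverse → aunt.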